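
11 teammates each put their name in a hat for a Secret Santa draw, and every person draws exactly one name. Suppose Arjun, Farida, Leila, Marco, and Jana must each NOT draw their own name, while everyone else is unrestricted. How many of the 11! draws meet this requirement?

25022880

Inclusion-exclusion on the 5 forbidden self-matches:
Σ_{j=0}^{5} (-1)^j C(5,j)(11-j)!
= C(5,0)·11! - C(5,1)·10! + C(5,2)·9! - C(5,3)·8! + C(5,4)·7! - C(5,5)·6!
= 39916800 - 18144000 + 3628800 - 403200 + 25200 - 720
= 25022880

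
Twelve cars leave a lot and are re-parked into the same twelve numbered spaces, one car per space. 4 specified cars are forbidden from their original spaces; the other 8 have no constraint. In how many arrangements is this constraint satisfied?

Let A_j be the event that the j-th constrained one is fixed. By inclusion-exclusion over the 4 events:
Σ_{j=0}^{4} (-1)^j C(4,j)(12-j)!
= C(4,0)·12! - C(4,1)·11! + C(4,2)·10! - C(4,3)·9! + C(4,4)·8!
= 479001600 - 159667200 + 21772800 - 1451520 + 40320
= 339696000

339696000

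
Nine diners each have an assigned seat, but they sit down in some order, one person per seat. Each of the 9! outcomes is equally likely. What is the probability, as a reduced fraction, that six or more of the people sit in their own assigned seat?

Favorable outcomes: Σ_{i≥6} C(9,i)·!(9-i) = 84·2 + 36·1 + 9·0 + 1·1 = 205.
Total outcomes: 9! = 362880.
Probability = 205/362880 = 41/72576.

41/72576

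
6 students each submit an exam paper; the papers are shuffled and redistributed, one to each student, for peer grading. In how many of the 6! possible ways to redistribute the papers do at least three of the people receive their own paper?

Sum C(6,i)·!(6-i) for i = 3..6:
  i=3: C(6,3)·!3 = 20·2 = 40
  i=4: C(6,4)·!2 = 15·1 = 15
  i=5: C(6,5)·!1 = 6·0 = 0
  i=6: C(6,6)·!0 = 1·1 = 1
Total = 56.

56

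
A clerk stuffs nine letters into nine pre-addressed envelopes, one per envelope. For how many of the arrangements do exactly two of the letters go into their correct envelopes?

66744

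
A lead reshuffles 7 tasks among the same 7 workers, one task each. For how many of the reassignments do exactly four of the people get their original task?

70

Choose which 4 of the 7 are fixed: C(7,4) = 35.
The other 3 form a derangement: !3 = 2.
Total: 35 × 2 = 70.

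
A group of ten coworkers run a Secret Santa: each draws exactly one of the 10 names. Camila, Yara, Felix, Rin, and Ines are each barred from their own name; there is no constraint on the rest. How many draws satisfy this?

2170680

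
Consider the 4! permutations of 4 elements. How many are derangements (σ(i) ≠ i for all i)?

By inclusion-exclusion, !4 = Σ (-1)^k · 4!/k! for k=0..4
= 4! - 4!/1! + 4!/2! - 4!/3! + 4!/4!
= 24 - 24 + 12 - 4 + 1
= 9

9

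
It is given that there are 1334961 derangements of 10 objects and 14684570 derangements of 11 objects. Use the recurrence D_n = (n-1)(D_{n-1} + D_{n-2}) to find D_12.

176214841

D_12 = (12-1)·(D_11 + D_10) = 11·(14684570 + 1334961) = 11·16019531 = 176214841.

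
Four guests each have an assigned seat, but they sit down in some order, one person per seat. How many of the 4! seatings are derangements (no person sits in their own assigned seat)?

9

!4 is the nearest integer to 4!/e.
4! = 24, and 24/e ≈ 8.83, so !4 = 9.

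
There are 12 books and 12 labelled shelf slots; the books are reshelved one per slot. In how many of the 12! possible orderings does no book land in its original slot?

!12 = 12! · Σ_{k=0}^{12} (-1)^k/k!
= 12! - 12!/1! + 12!/2! - 12!/3! + 12!/4! - 12!/5! + 12!/6! - 12!/7! + 12!/8! - 12!/9! + 12!/10! - 12!/11! + 12!/12!
= 479001600 - 479001600 + 239500800 - 79833600 + 19958400 - 3991680 + 665280 - 95040 + 11880 - 1320 + 132 - 12 + 1
= 176214841

176214841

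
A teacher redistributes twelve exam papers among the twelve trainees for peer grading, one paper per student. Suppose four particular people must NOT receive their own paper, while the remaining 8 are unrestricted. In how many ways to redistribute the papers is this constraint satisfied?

Inclusion-exclusion on the 4 forbidden self-matches:
Σ_{j=0}^{4} (-1)^j C(4,j)(12-j)!
= C(4,0)·12! - C(4,1)·11! + C(4,2)·10! - C(4,3)·9! + C(4,4)·8!
= 479001600 - 159667200 + 21772800 - 1451520 + 40320
= 339696000

339696000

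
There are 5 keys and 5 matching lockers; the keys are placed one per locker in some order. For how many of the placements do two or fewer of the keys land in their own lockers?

109

Sum C(5,i)·!(5-i) for i = 0..2:
  i=0: C(5,0)·!5 = 1·44 = 44
  i=1: C(5,1)·!4 = 5·9 = 45
  i=2: C(5,2)·!3 = 10·2 = 20
Total = 109.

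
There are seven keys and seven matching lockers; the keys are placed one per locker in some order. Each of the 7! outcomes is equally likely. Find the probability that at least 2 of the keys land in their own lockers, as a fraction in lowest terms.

1331/5040

Favorable outcomes: Σ_{i≥2} C(7,i)·!(7-i) = 21·44 + 35·9 + 35·2 + 21·1 + 7·0 + 1·1 = 1331.
Total outcomes: 7! = 5040.
Probability = 1331/5040 = 1331/5040.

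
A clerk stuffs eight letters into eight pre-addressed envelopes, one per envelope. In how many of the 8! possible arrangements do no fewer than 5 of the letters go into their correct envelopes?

141

Sum C(8,i)·!(8-i) for i = 5..8:
  i=5: C(8,5)·!3 = 56·2 = 112
  i=6: C(8,6)·!2 = 28·1 = 28
  i=7: C(8,7)·!1 = 8·0 = 0
  i=8: C(8,8)·!0 = 1·1 = 1
Total = 141.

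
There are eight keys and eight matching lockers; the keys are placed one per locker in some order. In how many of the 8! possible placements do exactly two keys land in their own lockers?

Pick the 2 fixed positions: C(8,2) = 28 ways.
The remaining 6 must be deranged: !6 = 265.
Total: 28 × 265 = 7420.

7420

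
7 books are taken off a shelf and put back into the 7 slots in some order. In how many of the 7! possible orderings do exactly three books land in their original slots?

315

Pick the 3 fixed positions: C(7,3) = 35 ways.
The other 4 form a derangement: !4 = 9.
Total: 35 × 9 = 315.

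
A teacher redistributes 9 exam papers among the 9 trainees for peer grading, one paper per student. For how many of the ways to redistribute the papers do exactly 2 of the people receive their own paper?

Choose which 2 of the 9 are fixed: C(9,2) = 36.
The remaining 7 must be deranged: !7 = 1854.
Total: 36 × 1854 = 66744.

66744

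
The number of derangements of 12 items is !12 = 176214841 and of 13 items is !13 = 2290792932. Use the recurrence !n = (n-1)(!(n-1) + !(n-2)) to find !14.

32071101049

!14 = (14-1)·(!13 + !12) = 13·(2290792932 + 176214841) = 13·2467007773 = 32071101049.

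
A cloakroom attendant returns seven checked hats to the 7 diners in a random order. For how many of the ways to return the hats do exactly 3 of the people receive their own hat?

315

Pick the 3 fixed positions: C(7,3) = 35 ways.
The remaining 4 must be deranged: !4 = 9.
Total: 35 × 9 = 315.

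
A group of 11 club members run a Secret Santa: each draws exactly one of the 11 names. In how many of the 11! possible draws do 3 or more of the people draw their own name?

Sum C(11,i)·!(11-i) for i = 3..11:
  i=3: C(11,3)·!8 = 165·14833 = 2447445
  i=4: C(11,4)·!7 = 330·1854 = 611820
  i=5: C(11,5)·!6 = 462·265 = 122430
  i=6: C(11,6)·!5 = 462·44 = 20328
  i=7: C(11,7)·!4 = 330·9 = 2970
  i=8: C(11,8)·!3 = 165·2 = 330
  i=9: C(11,9)·!2 = 55·1 = 55
  i=10: C(11,10)·!1 = 11·0 = 0
  i=11: C(11,11)·!0 = 1·1 = 1
Total = 3205379.

3205379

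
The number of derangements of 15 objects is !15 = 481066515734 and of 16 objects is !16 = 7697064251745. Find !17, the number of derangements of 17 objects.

!17 = (17-1)·(!16 + !15) = 16·(7697064251745 + 481066515734) = 16·8178130767479 = 130850092279664.

130850092279664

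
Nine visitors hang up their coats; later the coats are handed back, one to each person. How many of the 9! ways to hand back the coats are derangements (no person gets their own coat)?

133496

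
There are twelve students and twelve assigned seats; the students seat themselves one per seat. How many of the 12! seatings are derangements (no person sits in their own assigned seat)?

176214841

!12 is the nearest integer to 12!/e.
12! = 479001600, and 479001600/e ≈ 176214840.93, so !12 = 176214841.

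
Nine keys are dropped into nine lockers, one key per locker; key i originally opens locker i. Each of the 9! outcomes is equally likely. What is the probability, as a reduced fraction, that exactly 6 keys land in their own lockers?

1/2160

Favorable outcomes: C(9,6)·!3 = 84·2 = 168.
Total outcomes: 9! = 362880.
Probability = 168/362880 = 1/2160.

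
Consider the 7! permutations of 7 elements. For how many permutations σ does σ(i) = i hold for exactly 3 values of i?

315

Pick the 3 fixed positions: C(7,3) = 35 ways.
The remaining 4 must be deranged: !4 = 9.
Total: 35 × 9 = 315.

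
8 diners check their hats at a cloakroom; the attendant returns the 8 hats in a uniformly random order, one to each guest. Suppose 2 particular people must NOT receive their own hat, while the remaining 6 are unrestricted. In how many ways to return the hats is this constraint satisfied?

Inclusion-exclusion on the 2 forbidden self-matches:
Σ_{j=0}^{2} (-1)^j C(2,j)(8-j)!
= C(2,0)·8! - C(2,1)·7! + C(2,2)·6!
= 40320 - 10080 + 720
= 30960

30960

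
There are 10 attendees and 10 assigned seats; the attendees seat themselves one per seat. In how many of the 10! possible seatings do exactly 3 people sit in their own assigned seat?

Pick the 3 fixed positions: C(10,3) = 120 ways.
The other 7 form a derangement: !7 = 1854.
Total: 120 × 1854 = 222480.

222480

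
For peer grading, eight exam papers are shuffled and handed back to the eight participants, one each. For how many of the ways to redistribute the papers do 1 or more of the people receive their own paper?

25487

# with exactly i fixed is C(8,i)·!(8-i); sum over i=1..8:
  i=1: C(8,1)·!7 = 8·1854 = 14832
  i=2: C(8,2)·!6 = 28·265 = 7420
  i=3: C(8,3)·!5 = 56·44 = 2464
  i=4: C(8,4)·!4 = 70·9 = 630
  i=5: C(8,5)·!3 = 56·2 = 112
  i=6: C(8,6)·!2 = 28·1 = 28
  i=7: C(8,7)·!1 = 8·0 = 0
  i=8: C(8,8)·!0 = 1·1 = 1
Total = 25487.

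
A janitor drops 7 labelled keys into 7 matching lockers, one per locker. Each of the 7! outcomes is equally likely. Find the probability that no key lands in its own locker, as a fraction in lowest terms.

103/280

Favorable outcomes: !7 = 1854.
Total outcomes: 7! = 5040.
Probability = 1854/5040 = 103/280.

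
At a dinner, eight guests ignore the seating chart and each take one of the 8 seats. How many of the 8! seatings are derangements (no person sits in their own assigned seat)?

14833

Recurrence: !8 = 7·(!7 + !6).
!8 = 7·(1854 + 265) = 7·2119 = 14833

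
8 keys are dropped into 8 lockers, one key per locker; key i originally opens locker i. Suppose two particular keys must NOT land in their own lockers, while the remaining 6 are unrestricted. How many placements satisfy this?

30960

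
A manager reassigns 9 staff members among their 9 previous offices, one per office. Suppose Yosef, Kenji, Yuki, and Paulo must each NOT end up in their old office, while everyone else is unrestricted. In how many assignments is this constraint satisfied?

Inclusion-exclusion on the 4 forbidden self-matches:
Σ_{j=0}^{4} (-1)^j C(4,j)(9-j)!
= C(4,0)·9! - C(4,1)·8! + C(4,2)·7! - C(4,3)·6! + C(4,4)·5!
= 362880 - 161280 + 30240 - 2880 + 120
= 229080

229080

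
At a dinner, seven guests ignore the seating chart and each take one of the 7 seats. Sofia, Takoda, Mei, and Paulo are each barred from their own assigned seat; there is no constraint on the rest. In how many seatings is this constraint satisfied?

2790

Inclusion-exclusion on the 4 forbidden self-matches:
Σ_{j=0}^{4} (-1)^j C(4,j)(7-j)!
= C(4,0)·7! - C(4,1)·6! + C(4,2)·5! - C(4,3)·4! + C(4,4)·3!
= 5040 - 2880 + 720 - 96 + 6
= 2790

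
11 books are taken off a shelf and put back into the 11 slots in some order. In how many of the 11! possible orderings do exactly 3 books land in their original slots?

Pick the 3 fixed positions: C(11,3) = 165 ways.
The remaining 8 must be deranged: !8 = 14833.
Total: 165 × 14833 = 2447445.

2447445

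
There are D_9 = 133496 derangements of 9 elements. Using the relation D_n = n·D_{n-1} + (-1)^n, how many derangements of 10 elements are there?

D_10 = 10·133496 + 1 = 1334961.

1334961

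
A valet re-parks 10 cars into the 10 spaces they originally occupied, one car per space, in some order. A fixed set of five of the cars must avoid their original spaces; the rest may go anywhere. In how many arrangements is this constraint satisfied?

Inclusion-exclusion on the 5 forbidden self-matches:
Σ_{j=0}^{5} (-1)^j C(5,j)(10-j)!
= C(5,0)·10! - C(5,1)·9! + C(5,2)·8! - C(5,3)·7! + C(5,4)·6! - C(5,5)·5!
= 3628800 - 1814400 + 403200 - 50400 + 3600 - 120
= 2170680

2170680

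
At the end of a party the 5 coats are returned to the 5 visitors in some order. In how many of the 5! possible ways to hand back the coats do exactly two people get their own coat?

20

Choose which 2 of the 5 are fixed: C(5,2) = 10.
The remaining 3 must be deranged: !3 = 2.
Total: 10 × 2 = 20.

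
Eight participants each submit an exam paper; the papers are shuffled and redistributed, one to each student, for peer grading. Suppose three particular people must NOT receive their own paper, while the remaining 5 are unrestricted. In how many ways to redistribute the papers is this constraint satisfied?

Let A_j be the event that the j-th constrained one is fixed. By inclusion-exclusion over the 3 events:
Σ_{j=0}^{3} (-1)^j C(3,j)(8-j)!
= C(3,0)·8! - C(3,1)·7! + C(3,2)·6! - C(3,3)·5!
= 40320 - 15120 + 2160 - 120
= 27240

27240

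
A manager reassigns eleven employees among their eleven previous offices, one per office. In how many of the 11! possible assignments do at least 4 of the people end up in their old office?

757934

# with exactly i fixed is C(11,i)·!(11-i); sum over i=4..11:
  i=4: C(11,4)·!7 = 330·1854 = 611820
  i=5: C(11,5)·!6 = 462·265 = 122430
  i=6: C(11,6)·!5 = 462·44 = 20328
  i=7: C(11,7)·!4 = 330·9 = 2970
  i=8: C(11,8)·!3 = 165·2 = 330
  i=9: C(11,9)·!2 = 55·1 = 55
  i=10: C(11,10)·!1 = 11·0 = 0
  i=11: C(11,11)·!0 = 1·1 = 1
Total = 757934.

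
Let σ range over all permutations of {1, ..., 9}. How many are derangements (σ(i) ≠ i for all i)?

The subfactorial !9 = [9!/e] (nearest integer).
9! = 362880, and 362880/e ≈ 133496.09, so !9 = 133496.

133496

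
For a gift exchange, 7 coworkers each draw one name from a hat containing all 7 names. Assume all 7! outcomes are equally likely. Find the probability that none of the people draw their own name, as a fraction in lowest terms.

103/280

Favorable outcomes: !7 = 1854.
Total outcomes: 7! = 5040.
Probability = 1854/5040 = 103/280.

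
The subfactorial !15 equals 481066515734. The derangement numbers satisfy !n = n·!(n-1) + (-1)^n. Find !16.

!16 = 16·481066515734 + 1 = 7697064251745.

7697064251745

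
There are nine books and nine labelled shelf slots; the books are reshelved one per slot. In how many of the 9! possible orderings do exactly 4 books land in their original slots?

5544

Pick the 4 fixed positions: C(9,4) = 126 ways.
The remaining 5 must be deranged: !5 = 44.
Total: 126 × 44 = 5544.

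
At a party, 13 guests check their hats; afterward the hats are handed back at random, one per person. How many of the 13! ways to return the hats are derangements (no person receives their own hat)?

Recurrence: !13 = 12·(!12 + !11).
!13 = 12·(176214841 + 14684570) = 12·190899411 = 2290792932

2290792932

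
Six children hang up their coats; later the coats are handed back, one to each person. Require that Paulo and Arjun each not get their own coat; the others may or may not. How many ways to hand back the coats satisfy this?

504

Inclusion-exclusion on the 2 forbidden self-matches:
Σ_{j=0}^{2} (-1)^j C(2,j)(6-j)!
= C(2,0)·6! - C(2,1)·5! + C(2,2)·4!
= 720 - 240 + 24
= 504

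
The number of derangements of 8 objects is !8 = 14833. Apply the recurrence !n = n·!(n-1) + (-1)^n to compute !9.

133496

!9 = 9·14833 - 1 = 133496.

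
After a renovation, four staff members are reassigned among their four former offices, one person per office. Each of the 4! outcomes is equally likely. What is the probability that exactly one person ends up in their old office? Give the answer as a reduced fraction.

1/3

Favorable outcomes: C(4,1)·!3 = 4·2 = 8.
Total outcomes: 4! = 24.
Probability = 8/24 = 1/3.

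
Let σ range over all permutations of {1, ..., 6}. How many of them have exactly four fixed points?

15

Pick the 4 fixed positions: C(6,4) = 15 ways.
The remaining 2 must be deranged: !2 = 1.
Total: 15 × 1 = 15.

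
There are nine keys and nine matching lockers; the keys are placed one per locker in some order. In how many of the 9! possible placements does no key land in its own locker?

Use !n = n·!(n-1) + (-1)^n.
!9 = 9·14833 - 1 = 133496

133496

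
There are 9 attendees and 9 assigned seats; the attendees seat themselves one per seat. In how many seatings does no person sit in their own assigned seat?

!9 is the nearest integer to 9!/e.
9! = 362880, and 362880/e ≈ 133496.09, so !9 = 133496.

133496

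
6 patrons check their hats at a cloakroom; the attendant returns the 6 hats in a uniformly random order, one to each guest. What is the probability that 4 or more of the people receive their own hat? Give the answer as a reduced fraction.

1/45

Favorable outcomes: Σ_{i≥4} C(6,i)·!(6-i) = 15·1 + 6·0 + 1·1 = 16.
Total outcomes: 6! = 720.
Probability = 16/720 = 1/45.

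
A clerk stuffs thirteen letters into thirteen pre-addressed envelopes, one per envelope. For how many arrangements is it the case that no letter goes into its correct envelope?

Use !n = (n-1)(!(n-1) + !(n-2)).
!13 = 12·(176214841 + 14684570) = 12·190899411 = 2290792932

2290792932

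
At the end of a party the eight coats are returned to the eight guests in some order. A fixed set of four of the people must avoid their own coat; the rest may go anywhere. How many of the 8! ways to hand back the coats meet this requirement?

24024

Let A_j be the event that the j-th constrained one is fixed. By inclusion-exclusion over the 4 events:
Σ_{j=0}^{4} (-1)^j C(4,j)(8-j)!
= C(4,0)·8! - C(4,1)·7! + C(4,2)·6! - C(4,3)·5! + C(4,4)·4!
= 40320 - 20160 + 4320 - 480 + 24
= 24024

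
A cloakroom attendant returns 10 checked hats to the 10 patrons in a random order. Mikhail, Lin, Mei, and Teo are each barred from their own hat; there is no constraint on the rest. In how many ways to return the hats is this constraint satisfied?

Inclusion-exclusion on the 4 forbidden self-matches:
Σ_{j=0}^{4} (-1)^j C(4,j)(10-j)!
= C(4,0)·10! - C(4,1)·9! + C(4,2)·8! - C(4,3)·7! + C(4,4)·6!
= 3628800 - 1451520 + 241920 - 20160 + 720
= 2399760

2399760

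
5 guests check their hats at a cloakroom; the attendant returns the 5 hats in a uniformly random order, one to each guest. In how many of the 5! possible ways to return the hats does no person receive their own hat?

44

Use !n = (n-1)(!(n-1) + !(n-2)).
!5 = 4·(9 + 2) = 4·11 = 44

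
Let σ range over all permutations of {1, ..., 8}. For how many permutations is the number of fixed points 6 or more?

# with exactly i fixed is C(8,i)·!(8-i); sum over i=6..8:
  i=6: C(8,6)·!2 = 28·1 = 28
  i=7: C(8,7)·!1 = 8·0 = 0
  i=8: C(8,8)·!0 = 1·1 = 1
Total = 29.

29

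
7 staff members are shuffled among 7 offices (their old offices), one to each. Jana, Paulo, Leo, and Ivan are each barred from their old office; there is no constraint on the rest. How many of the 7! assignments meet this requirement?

Let A_j be the event that the j-th constrained one is fixed. By inclusion-exclusion over the 4 events:
Σ_{j=0}^{4} (-1)^j C(4,j)(7-j)!
= C(4,0)·7! - C(4,1)·6! + C(4,2)·5! - C(4,3)·4! + C(4,4)·3!
= 5040 - 2880 + 720 - 96 + 6
= 2790

2790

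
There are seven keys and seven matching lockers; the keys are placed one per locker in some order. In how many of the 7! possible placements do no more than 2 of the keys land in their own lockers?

# with exactly i fixed is C(7,i)·!(7-i); sum over i=0..2:
  i=0: C(7,0)·!7 = 1·1854 = 1854
  i=1: C(7,1)·!6 = 7·265 = 1855
  i=2: C(7,2)·!5 = 21·44 = 924
Total = 4633.

4633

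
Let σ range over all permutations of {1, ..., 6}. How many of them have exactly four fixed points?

Pick the 4 fixed positions: C(6,4) = 15 ways.
The remaining 2 must be deranged: !2 = 1.
Total: 15 × 1 = 15.

15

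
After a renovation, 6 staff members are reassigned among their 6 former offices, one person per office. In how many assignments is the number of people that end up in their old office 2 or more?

Sum C(6,i)·!(6-i) for i = 2..6:
  i=2: C(6,2)·!4 = 15·9 = 135
  i=3: C(6,3)·!3 = 20·2 = 40
  i=4: C(6,4)·!2 = 15·1 = 15
  i=5: C(6,5)·!1 = 6·0 = 0
  i=6: C(6,6)·!0 = 1·1 = 1
Total = 191.

191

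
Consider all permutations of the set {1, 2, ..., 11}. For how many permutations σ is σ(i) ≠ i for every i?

14684570

By inclusion-exclusion, !11 = Σ (-1)^k · 11!/k! for k=0..11
= 11! - 11!/1! + 11!/2! - 11!/3! + 11!/4! - 11!/5! + 11!/6! - 11!/7! + 11!/8! - 11!/9! + 11!/10! - 11!/11!
= 39916800 - 39916800 + 19958400 - 6652800 + 1663200 - 332640 + 55440 - 7920 + 990 - 110 + 11 - 1
= 14684570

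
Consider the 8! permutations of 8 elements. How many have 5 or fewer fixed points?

Sum C(8,i)·!(8-i) for i = 0..5:
  i=0: C(8,0)·!8 = 1·14833 = 14833
  i=1: C(8,1)·!7 = 8·1854 = 14832
  i=2: C(8,2)·!6 = 28·265 = 7420
  i=3: C(8,3)·!5 = 56·44 = 2464
  i=4: C(8,4)·!4 = 70·9 = 630
  i=5: C(8,5)·!3 = 56·2 = 112
Total = 40291.

40291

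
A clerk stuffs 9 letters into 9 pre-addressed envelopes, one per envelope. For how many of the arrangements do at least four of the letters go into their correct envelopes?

6883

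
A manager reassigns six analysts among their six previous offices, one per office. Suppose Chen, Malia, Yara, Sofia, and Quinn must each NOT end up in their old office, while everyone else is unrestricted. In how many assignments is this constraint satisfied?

309

Inclusion-exclusion on the 5 forbidden self-matches:
Σ_{j=0}^{5} (-1)^j C(5,j)(6-j)!
= C(5,0)·6! - C(5,1)·5! + C(5,2)·4! - C(5,3)·3! + C(5,4)·2! - C(5,5)·1!
= 720 - 600 + 240 - 60 + 10 - 1
= 309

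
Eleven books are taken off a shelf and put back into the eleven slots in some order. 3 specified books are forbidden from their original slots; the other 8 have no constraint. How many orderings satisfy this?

30078720

Inclusion-exclusion on the 3 forbidden self-matches:
Σ_{j=0}^{3} (-1)^j C(3,j)(11-j)!
= C(3,0)·11! - C(3,1)·10! + C(3,2)·9! - C(3,3)·8!
= 39916800 - 10886400 + 1088640 - 40320
= 30078720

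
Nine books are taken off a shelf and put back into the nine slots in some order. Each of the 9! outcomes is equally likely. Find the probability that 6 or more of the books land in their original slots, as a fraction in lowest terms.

Favorable outcomes: Σ_{i≥6} C(9,i)·!(9-i) = 84·2 + 36·1 + 9·0 + 1·1 = 205.
Total outcomes: 9! = 362880.
Probability = 205/362880 = 41/72576.

41/72576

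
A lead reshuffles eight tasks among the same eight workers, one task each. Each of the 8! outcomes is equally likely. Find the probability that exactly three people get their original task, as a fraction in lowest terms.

Favorable outcomes: C(8,3)·!5 = 56·44 = 2464.
Total outcomes: 8! = 40320.
Probability = 2464/40320 = 11/180.

11/180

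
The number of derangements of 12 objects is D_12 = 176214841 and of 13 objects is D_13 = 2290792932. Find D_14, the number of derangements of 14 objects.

D_14 = (14-1)·(D_13 + D_12) = 13·(2290792932 + 176214841) = 13·2467007773 = 32071101049.

32071101049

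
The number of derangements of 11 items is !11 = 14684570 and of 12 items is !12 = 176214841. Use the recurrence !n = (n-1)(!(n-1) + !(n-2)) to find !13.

2290792932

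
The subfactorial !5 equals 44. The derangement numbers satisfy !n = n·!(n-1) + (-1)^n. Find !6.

265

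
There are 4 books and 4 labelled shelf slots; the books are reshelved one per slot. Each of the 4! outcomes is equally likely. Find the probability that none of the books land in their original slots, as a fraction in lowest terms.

3/8

Favorable outcomes: !4 = 9.
Total outcomes: 4! = 24.
Probability = 9/24 = 3/8.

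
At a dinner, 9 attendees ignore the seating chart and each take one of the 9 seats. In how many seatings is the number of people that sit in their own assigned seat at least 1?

229384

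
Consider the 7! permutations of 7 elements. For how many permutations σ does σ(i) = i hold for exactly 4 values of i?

70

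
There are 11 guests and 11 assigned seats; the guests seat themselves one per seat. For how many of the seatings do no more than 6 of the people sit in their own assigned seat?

Sum C(11,i)·!(11-i) for i = 0..6:
  i=0: C(11,0)·!11 = 1·14684570 = 14684570
  i=1: C(11,1)·!10 = 11·1334961 = 14684571
  i=2: C(11,2)·!9 = 55·133496 = 7342280
  i=3: C(11,3)·!8 = 165·14833 = 2447445
  i=4: C(11,4)·!7 = 330·1854 = 611820
  i=5: C(11,5)·!6 = 462·265 = 122430
  i=6: C(11,6)·!5 = 462·44 = 20328
Total = 39913444.

39913444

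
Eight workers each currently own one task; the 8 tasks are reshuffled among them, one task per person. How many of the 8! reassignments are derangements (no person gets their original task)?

14833

Use !n = n·!(n-1) + (-1)^n.
!8 = 8·1854 + 1 = 14833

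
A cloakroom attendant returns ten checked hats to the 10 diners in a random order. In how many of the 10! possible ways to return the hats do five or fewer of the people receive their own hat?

Sum C(10,i)·!(10-i) for i = 0..5:
  i=0: C(10,0)·!10 = 1·1334961 = 1334961
  i=1: C(10,1)·!9 = 10·133496 = 1334960
  i=2: C(10,2)·!8 = 45·14833 = 667485
  i=3: C(10,3)·!7 = 120·1854 = 222480
  i=4: C(10,4)·!6 = 210·265 = 55650
  i=5: C(10,5)·!5 = 252·44 = 11088
Total = 3626624.

3626624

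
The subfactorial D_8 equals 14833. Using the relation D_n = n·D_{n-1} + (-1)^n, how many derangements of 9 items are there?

D_9 = 9·14833 - 1 = 133496.

133496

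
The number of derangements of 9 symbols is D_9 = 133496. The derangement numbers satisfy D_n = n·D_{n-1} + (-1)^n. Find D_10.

1334961

D_10 = 10·133496 + 1 = 1334961.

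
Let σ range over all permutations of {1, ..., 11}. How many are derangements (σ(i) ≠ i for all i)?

14684570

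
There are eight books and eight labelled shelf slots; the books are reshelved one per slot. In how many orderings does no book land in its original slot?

14833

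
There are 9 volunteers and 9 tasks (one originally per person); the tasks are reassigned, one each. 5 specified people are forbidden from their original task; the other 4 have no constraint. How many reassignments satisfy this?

205056

Inclusion-exclusion on the 5 forbidden self-matches:
Σ_{j=0}^{5} (-1)^j C(5,j)(9-j)!
= C(5,0)·9! - C(5,1)·8! + C(5,2)·7! - C(5,3)·6! + C(5,4)·5! - C(5,5)·4!
= 362880 - 201600 + 50400 - 7200 + 600 - 24
= 205056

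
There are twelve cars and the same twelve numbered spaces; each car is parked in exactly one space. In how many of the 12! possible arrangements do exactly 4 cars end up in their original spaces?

7342335

Choose which 4 of the 12 are fixed: C(12,4) = 495.
The remaining 8 must be deranged: !8 = 14833.
Total: 495 × 14833 = 7342335.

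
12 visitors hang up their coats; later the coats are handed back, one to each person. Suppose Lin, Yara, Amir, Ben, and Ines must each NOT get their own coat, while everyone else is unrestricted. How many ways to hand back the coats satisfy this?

312273360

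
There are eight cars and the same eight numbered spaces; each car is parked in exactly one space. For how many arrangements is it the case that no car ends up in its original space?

14833

Use !n = n·!(n-1) + (-1)^n.
!8 = 8·1854 + 1 = 14833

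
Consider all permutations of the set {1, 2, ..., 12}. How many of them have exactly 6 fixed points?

Choose which 6 of the 12 are fixed: C(12,6) = 924.
The remaining 6 must be deranged: !6 = 265.
Total: 924 × 265 = 244860.

244860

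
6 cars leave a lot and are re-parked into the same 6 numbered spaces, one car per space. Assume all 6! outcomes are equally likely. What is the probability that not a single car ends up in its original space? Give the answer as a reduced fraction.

53/144

Favorable outcomes: !6 = 265.
Total outcomes: 6! = 720.
Probability = 265/720 = 53/144.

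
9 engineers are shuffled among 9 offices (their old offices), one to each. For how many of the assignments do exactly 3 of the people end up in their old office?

Choose which 3 of the 9 are fixed: C(9,3) = 84.
The remaining 6 must be deranged: !6 = 265.
Total: 84 × 265 = 22260.

22260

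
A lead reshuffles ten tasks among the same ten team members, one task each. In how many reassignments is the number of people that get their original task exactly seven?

Pick the 7 fixed positions: C(10,7) = 120 ways.
The other 3 form a derangement: !3 = 2.
Total: 120 × 2 = 240.

240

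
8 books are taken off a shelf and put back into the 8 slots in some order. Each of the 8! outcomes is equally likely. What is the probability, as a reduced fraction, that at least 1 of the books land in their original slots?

3641/5760

Favorable outcomes: Σ_{i≥1} C(8,i)·!(8-i) = 8·1854 + 28·265 + 56·44 + 70·9 + 56·2 + 28·1 + 8·0 + 1·1 = 25487.
Total outcomes: 8! = 40320.
Probability = 25487/40320 = 3641/5760.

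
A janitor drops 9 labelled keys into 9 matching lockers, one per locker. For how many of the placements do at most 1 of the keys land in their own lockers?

# with exactly i fixed is C(9,i)·!(9-i); sum over i=0..1:
  i=0: C(9,0)·!9 = 1·133496 = 133496
  i=1: C(9,1)·!8 = 9·14833 = 133497
Total = 266993.

266993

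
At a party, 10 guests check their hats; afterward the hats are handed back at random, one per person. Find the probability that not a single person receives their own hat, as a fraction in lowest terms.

16481/44800

Favorable outcomes: !10 = 1334961.
Total outcomes: 10! = 3628800.
Probability = 1334961/3628800 = 16481/44800.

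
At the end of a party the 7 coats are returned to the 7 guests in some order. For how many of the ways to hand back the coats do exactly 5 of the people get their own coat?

Choose which 5 of the 7 are fixed: C(7,5) = 21.
The remaining 2 must be deranged: !2 = 1.
Total: 21 × 1 = 21.

21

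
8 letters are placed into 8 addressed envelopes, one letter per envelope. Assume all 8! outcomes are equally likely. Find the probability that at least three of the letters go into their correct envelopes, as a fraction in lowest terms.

647/8064

Favorable outcomes: Σ_{i≥3} C(8,i)·!(8-i) = 56·44 + 70·9 + 56·2 + 28·1 + 8·0 + 1·1 = 3235.
Total outcomes: 8! = 40320.
Probability = 3235/40320 = 647/8064.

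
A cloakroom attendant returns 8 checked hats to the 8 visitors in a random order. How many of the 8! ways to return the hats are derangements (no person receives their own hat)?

14833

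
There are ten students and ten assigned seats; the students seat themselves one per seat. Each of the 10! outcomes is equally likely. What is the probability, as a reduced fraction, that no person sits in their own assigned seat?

Favorable outcomes: !10 = 1334961.
Total outcomes: 10! = 3628800.
Probability = 1334961/3628800 = 16481/44800.

16481/44800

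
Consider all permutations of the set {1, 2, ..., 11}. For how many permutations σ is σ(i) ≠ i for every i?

14684570

By inclusion-exclusion, !11 = Σ (-1)^k · 11!/k! for k=0..11
= 11! - 11!/1! + 11!/2! - 11!/3! + 11!/4! - 11!/5! + 11!/6! - 11!/7! + 11!/8! - 11!/9! + 11!/10! - 11!/11!
= 39916800 - 39916800 + 19958400 - 6652800 + 1663200 - 332640 + 55440 - 7920 + 990 - 110 + 11 - 1
= 14684570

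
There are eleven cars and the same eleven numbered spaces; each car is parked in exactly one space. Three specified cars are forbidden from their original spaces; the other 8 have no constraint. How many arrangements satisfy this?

Inclusion-exclusion on the 3 forbidden self-matches:
Σ_{j=0}^{3} (-1)^j C(3,j)(11-j)!
= C(3,0)·11! - C(3,1)·10! + C(3,2)·9! - C(3,3)·8!
= 39916800 - 10886400 + 1088640 - 40320
= 30078720

30078720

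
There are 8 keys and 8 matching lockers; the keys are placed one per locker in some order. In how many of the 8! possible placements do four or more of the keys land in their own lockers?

771

# with exactly i fixed is C(8,i)·!(8-i); sum over i=4..8:
  i=4: C(8,4)·!4 = 70·9 = 630
  i=5: C(8,5)·!3 = 56·2 = 112
  i=6: C(8,6)·!2 = 28·1 = 28
  i=7: C(8,7)·!1 = 8·0 = 0
  i=8: C(8,8)·!0 = 1·1 = 1
Total = 771.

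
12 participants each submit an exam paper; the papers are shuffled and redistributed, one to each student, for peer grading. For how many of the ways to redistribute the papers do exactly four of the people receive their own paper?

7342335

Choose which 4 of the 12 are fixed: C(12,4) = 495.
The other 8 form a derangement: !8 = 14833.
Total: 495 × 14833 = 7342335.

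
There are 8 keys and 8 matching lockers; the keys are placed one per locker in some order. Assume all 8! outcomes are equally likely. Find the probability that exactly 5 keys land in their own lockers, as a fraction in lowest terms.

Favorable outcomes: C(8,5)·!3 = 56·2 = 112.
Total outcomes: 8! = 40320.
Probability = 112/40320 = 1/360.

1/360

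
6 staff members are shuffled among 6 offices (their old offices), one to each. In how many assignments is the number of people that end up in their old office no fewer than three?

56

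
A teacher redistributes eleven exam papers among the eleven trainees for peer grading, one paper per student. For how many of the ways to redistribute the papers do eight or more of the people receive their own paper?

# with exactly i fixed is C(11,i)·!(11-i); sum over i=8..11:
  i=8: C(11,8)·!3 = 165·2 = 330
  i=9: C(11,9)·!2 = 55·1 = 55
  i=10: C(11,10)·!1 = 11·0 = 0
  i=11: C(11,11)·!0 = 1·1 = 1
Total = 386.

386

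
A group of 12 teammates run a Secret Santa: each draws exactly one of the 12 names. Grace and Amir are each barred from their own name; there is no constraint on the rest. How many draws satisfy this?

Inclusion-exclusion on the 2 forbidden self-matches:
Σ_{j=0}^{2} (-1)^j C(2,j)(12-j)!
= C(2,0)·12! - C(2,1)·11! + C(2,2)·10!
= 479001600 - 79833600 + 3628800
= 402796800

402796800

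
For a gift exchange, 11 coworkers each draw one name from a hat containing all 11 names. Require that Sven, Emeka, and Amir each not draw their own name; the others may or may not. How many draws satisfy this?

30078720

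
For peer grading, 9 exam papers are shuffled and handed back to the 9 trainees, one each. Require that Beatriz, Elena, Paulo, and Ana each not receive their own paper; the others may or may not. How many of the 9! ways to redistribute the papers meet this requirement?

Let A_j be the event that the j-th constrained one is fixed. By inclusion-exclusion over the 4 events:
Σ_{j=0}^{4} (-1)^j C(4,j)(9-j)!
= C(4,0)·9! - C(4,1)·8! + C(4,2)·7! - C(4,3)·6! + C(4,4)·5!
= 362880 - 161280 + 30240 - 2880 + 120
= 229080

229080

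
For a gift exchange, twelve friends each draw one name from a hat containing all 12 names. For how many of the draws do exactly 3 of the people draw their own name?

Choose which 3 of the 12 are fixed: C(12,3) = 220.
The other 9 form a derangement: !9 = 133496.
Total: 220 × 133496 = 29369120.

29369120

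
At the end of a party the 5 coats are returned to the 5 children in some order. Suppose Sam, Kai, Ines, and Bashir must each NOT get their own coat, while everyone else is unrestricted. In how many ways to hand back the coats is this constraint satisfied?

53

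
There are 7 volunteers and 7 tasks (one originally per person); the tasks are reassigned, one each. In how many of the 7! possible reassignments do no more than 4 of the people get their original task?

5018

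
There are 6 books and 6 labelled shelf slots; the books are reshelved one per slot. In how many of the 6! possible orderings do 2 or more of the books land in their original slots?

191

# with exactly i fixed is C(6,i)·!(6-i); sum over i=2..6:
  i=2: C(6,2)·!4 = 15·9 = 135
  i=3: C(6,3)·!3 = 20·2 = 40
  i=4: C(6,4)·!2 = 15·1 = 15
  i=5: C(6,5)·!1 = 6·0 = 0
  i=6: C(6,6)·!0 = 1·1 = 1
Total = 191.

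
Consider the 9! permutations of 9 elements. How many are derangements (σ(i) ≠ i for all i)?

133496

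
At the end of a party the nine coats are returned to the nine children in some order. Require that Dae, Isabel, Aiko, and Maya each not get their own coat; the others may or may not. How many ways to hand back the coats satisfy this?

Inclusion-exclusion on the 4 forbidden self-matches:
Σ_{j=0}^{4} (-1)^j C(4,j)(9-j)!
= C(4,0)·9! - C(4,1)·8! + C(4,2)·7! - C(4,3)·6! + C(4,4)·5!
= 362880 - 161280 + 30240 - 2880 + 120
= 229080

229080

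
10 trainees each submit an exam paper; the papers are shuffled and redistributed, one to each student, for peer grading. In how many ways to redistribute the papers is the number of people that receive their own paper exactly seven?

240

Pick the 7 fixed positions: C(10,7) = 120 ways.
The remaining 3 must be deranged: !3 = 2.
Total: 120 × 2 = 240.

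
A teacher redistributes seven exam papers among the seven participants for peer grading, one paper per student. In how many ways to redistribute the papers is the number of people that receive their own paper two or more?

# with exactly i fixed is C(7,i)·!(7-i); sum over i=2..7:
  i=2: C(7,2)·!5 = 21·44 = 924
  i=3: C(7,3)·!4 = 35·9 = 315
  i=4: C(7,4)·!3 = 35·2 = 70
  i=5: C(7,5)·!2 = 21·1 = 21
  i=6: C(7,6)·!1 = 7·0 = 0
  i=7: C(7,7)·!0 = 1·1 = 1
Total = 1331.

1331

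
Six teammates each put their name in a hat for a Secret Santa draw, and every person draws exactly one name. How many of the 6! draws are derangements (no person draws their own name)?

265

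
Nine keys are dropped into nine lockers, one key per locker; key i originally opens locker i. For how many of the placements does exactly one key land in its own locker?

133497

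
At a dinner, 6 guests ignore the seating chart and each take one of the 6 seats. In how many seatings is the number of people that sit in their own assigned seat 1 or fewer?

Sum C(6,i)·!(6-i) for i = 0..1:
  i=0: C(6,0)·!6 = 1·265 = 265
  i=1: C(6,1)·!5 = 6·44 = 264
Total = 529.

529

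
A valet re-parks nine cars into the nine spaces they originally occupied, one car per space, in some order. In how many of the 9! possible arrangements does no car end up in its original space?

133496

Use !n = (n-1)(!(n-1) + !(n-2)).
!9 = 8·(14833 + 1854) = 8·16687 = 133496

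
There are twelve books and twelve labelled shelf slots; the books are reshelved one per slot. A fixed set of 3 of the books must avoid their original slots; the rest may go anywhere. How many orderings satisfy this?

369774720

Let A_j be the event that the j-th constrained one is fixed. By inclusion-exclusion over the 3 events:
Σ_{j=0}^{3} (-1)^j C(3,j)(12-j)!
= C(3,0)·12! - C(3,1)·11! + C(3,2)·10! - C(3,3)·9!
= 479001600 - 119750400 + 10886400 - 362880
= 369774720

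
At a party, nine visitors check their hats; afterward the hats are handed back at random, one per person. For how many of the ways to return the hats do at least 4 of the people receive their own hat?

# with exactly i fixed is C(9,i)·!(9-i); sum over i=4..9:
  i=4: C(9,4)·!5 = 126·44 = 5544
  i=5: C(9,5)·!4 = 126·9 = 1134
  i=6: C(9,6)·!3 = 84·2 = 168
  i=7: C(9,7)·!2 = 36·1 = 36
  i=8: C(9,8)·!1 = 9·0 = 0
  i=9: C(9,9)·!0 = 1·1 = 1
Total = 6883.

6883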